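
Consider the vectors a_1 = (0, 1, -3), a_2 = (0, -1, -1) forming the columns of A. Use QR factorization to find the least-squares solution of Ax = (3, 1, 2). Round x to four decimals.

a_1 = (0, 1, -3); ‖a_1‖ = 3.1623, so q_1 = (0.0000, 0.3162, -0.9487).
q_1·a_2 = 0.0000·0 + 0.3162·(-1) + (-0.9487)·(-1) = 0.6325.
u_2 = a_2 − 0.6325·q_1 = (0.0000, -1.2000, -0.4000).
‖u_2‖ = 1.2649, so q_2 = (0.0000, -0.9487, -0.3162).
Qᵀb = (-1.5811, -1.5811).
Back-substitute: x_2 = -1.5811/1.2649 = -1.2500.
x_1 = (-1.5811 − 0.6325·(-1.2500))/3.1623 = -0.2500.

x = (-0.2500, -1.2500)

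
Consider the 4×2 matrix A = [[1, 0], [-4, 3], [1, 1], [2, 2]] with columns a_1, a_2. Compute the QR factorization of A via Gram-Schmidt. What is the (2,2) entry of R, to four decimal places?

a_1 = (1, -4, 1, 2); ‖a_1‖ = 4.6904, so q_1 = (0.2132, -0.8528, 0.2132, 0.4264).
q_1·a_2 = 0.2132·0 + (-0.8528)·3 + 0.2132·1 + 0.4264·2 = -1.4924.
u_2 = a_2 + 1.4924·q_1 = (0.3182, 1.7273, 1.3182, 2.6364).
r_{22} = ‖u_2‖ = 3.4311.

r_{22} = 3.4311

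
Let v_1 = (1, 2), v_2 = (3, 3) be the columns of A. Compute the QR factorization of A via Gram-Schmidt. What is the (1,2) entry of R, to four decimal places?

q_1 = v_1/‖v_1‖ = (1, 2)/2.2361 = (0.4472, 0.8944).
r_{12} = q_1·v_2 = 4.0249.

r_{12} = 4.0249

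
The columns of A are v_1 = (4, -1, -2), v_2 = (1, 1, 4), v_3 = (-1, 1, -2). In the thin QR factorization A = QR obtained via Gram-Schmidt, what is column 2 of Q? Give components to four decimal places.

v_1 = (4, -1, -2); ‖v_1‖ = 4.5826, so e_1 = (0.8729, -0.2182, -0.4364).
e_1·v_2 = 0.8729·1 + (-0.2182)·1 + (-0.4364)·4 = -1.0911.
u_2 = v_2 + 1.0911·e_1 = (1.9524, 0.7619, 3.5238).
‖u_2‖ = 4.0999, so e_2 = (0.4762, 0.1858, 0.8595).

e_2 = (0.4762, 0.1858, 0.8595)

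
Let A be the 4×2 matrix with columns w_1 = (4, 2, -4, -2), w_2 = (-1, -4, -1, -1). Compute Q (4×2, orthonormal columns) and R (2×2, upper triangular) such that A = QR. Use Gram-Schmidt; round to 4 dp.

Q = [[0.6325, -0.0940], [0.3162, -0.8697], [-0.6325, -0.3761], [-0.3162, -0.3056]], R = [[6.3246, -0.9487], [0.0000, 4.2544]]

w_1 = (4, 2, -4, -2); ‖w_1‖ = 6.3246, so q_1 = (0.6325, 0.3162, -0.6325, -0.3162).
q_1·w_2 = 0.6325·(-1) + 0.3162·(-4) + (-0.6325)·(-1) + (-0.3162)·(-1) = -0.9487.
u_2 = w_2 + 0.9487·q_1 = (-0.4000, -3.7000, -1.6000, -1.3000).
‖u_2‖ = 4.2544, so q_2 = (-0.0940, -0.8697, -0.3761, -0.3056).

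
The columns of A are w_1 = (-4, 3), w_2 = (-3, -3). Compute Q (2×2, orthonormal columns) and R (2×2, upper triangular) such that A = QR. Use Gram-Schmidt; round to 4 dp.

Q = [[-0.8000, -0.6000], [0.6000, -0.8000]], R = [[5.0000, 0.6000], [0.0000, 4.2000]]

w_1 = (-4, 3); ‖w_1‖ = 5.0000, so q_1 = (-0.8000, 0.6000).
q_1·w_2 = (-0.8000)·(-3) + 0.6000·(-3) = 0.6000.
u_2 = w_2 − 0.6000·q_1 = (-2.5200, -3.3600).
‖u_2‖ = 4.2000, so q_2 = (-0.6000, -0.8000).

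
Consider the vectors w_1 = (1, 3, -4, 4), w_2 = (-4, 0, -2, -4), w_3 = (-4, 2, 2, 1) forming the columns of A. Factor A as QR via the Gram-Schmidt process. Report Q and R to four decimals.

Q = [[0.1543, -0.6508, -0.6445], [0.4629, 0.1502, 0.4042], [-0.6172, -0.5507, 0.5244], [0.6172, -0.5006, 0.3824]], R = [[6.4807, -1.8516, -0.3086], [0.0000, 5.7071, 1.3016], [0.0000, 0.0000, 4.8177]]

e_1 = w_1/‖w_1‖ = (1, 3, -4, 4)/6.4807 = (0.1543, 0.4629, -0.6172, 0.6172).
r_{12} = e_1·w_2 = -1.8516.
u_2 = w_2 + 1.8516·e_1 = (-3.7143, 0.8571, -3.1429, -2.8571).
‖u_2‖ = 5.7071, so e_2 = (-0.6508, 0.1502, -0.5507, -0.5006).
r_{13} = e_1·w_3 = -0.3086; r_{23} = e_2·w_3 = 1.3016.
u_3 = w_3 + 0.3086·e_1 − 1.3016·e_2 = (-3.1053, 1.9474, 2.5263, 1.8421).
‖u_3‖ = 4.8177, so e_3 = (-0.6445, 0.4042, 0.5244, 0.3824).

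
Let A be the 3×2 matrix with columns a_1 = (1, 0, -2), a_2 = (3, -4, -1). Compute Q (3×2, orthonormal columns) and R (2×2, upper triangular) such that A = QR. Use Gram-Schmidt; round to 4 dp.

a_1 = (1, 0, -2); ‖a_1‖ = 2.2361, so e_1 = (0.4472, 0.0000, -0.8944).
e_1·a_2 = 0.4472·3 + 0.0000·(-4) + (-0.8944)·(-1) = 2.2361.
u_2 = a_2 − 2.2361·e_1 = (2.0000, -4.0000, 1.0000).
‖u_2‖ = 4.5826, so e_2 = (0.4364, -0.8729, 0.2182).

Q = [[0.4472, 0.4364], [0.0000, -0.8729], [-0.8944, 0.2182]], R = [[2.2361, 2.2361], [0.0000, 4.5826]]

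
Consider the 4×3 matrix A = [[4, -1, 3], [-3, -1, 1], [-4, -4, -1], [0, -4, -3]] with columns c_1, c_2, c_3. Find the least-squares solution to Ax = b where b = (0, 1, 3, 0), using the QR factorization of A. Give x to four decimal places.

c_1 = (4, -3, -4, 0); ‖c_1‖ = 6.4031, so e_1 = (0.6247, -0.4685, -0.6247, 0.0000).
e_1·c_2 = 0.6247·(-1) + (-0.4685)·(-1) + (-0.6247)·(-4) + 0.0000·(-4) = 2.3426.
u_2 = c_2 − 2.3426·e_1 = (-2.4634, 0.0976, -2.5366, -4.0000).
‖u_2‖ = 5.3397, so e_2 = (-0.4613, 0.0183, -0.4750, -0.7491).
e_1·c_3 = 0.6247·3 + (-0.4685)·1 + (-0.6247)·(-1) + 0.0000·(-3) = 2.0303; e_2·c_3 = (-0.4613)·3 + 0.0183·1 + (-0.4750)·(-1) + (-0.7491)·(-3) = 1.3566.
u_3 = c_3 − 2.0303·e_1 − 1.3566·e_2 = (2.3576, 1.9264, 0.9127, -1.9837).
‖u_3‖ = 3.7467, so e_3 = (0.6292, 0.5142, 0.2436, -0.5295).
Qᵀb = (-2.3426, -1.4069, 1.2450).
Back-substitute: x_3 = 1.2450/3.7467 = 0.3323.
x_2 = (-1.4069 − 1.3566·0.3323)/5.3397 = -0.3479.
x_1 = (-2.3426 − 2.3426·(-0.3479) − 2.0303·0.3323)/6.4031 = -0.3439.

x = (-0.3439, -0.3479, 0.3323)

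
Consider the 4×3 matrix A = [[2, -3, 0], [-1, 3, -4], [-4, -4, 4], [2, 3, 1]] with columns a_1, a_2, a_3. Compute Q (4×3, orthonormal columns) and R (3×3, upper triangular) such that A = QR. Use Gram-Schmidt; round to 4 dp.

Q = [[0.4000, -0.6711, -0.3300], [-0.2000, 0.5847, -0.5809], [-0.8000, -0.3189, 0.3168], [0.4000, 0.3256, 0.6733]], R = [[5.0000, 2.6000, -2.0000], [0.0000, 6.0200, -3.2891], [0.0000, 0.0000, 4.2640]]

q_1 = a_1/‖a_1‖ = (2, -1, -4, 2)/5.0000 = (0.4000, -0.2000, -0.8000, 0.4000).
r_{12} = q_1·a_2 = 2.6000.
u_2 = a_2 − 2.6000·q_1 = (-4.0400, 3.5200, -1.9200, 1.9600).
‖u_2‖ = 6.0200, so q_2 = (-0.6711, 0.5847, -0.3189, 0.3256).
r_{13} = q_1·a_3 = -2.0000; r_{23} = q_2·a_3 = -3.2891.
u_3 = a_3 + 2.0000·q_1 + 3.2891·q_2 = (-1.4073, -2.4768, 1.3510, 2.8709).
‖u_3‖ = 4.2640, so q_3 = (-0.3300, -0.5809, 0.3168, 0.6733).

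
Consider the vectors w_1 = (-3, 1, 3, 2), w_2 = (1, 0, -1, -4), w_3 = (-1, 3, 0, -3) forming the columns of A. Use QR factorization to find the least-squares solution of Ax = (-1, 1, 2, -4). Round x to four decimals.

e_1 = w_1/‖w_1‖ = (-3, 1, 3, 2)/4.7958 = (-0.6255, 0.2085, 0.6255, 0.4170).
r_{12} = e_1·w_2 = -2.9192.
u_2 = w_2 + 2.9192·e_1 = (-0.8261, 0.6087, 0.8261, -2.7826).
‖u_2‖ = 3.0787, so e_2 = (-0.2683, 0.1977, 0.2683, -0.9038).
r_{13} = e_1·w_3 = 0.0000; r_{23} = e_2·w_3 = 3.5730.
u_3 = w_3 − 0.0000·e_1 − 3.5730·e_2 = (-0.0413, 2.2936, -0.9587, 0.2294).
‖u_3‖ = 2.4968, so e_3 = (-0.0165, 0.9186, -0.3840, 0.0919).
Qᵀb = (0.4170, 4.6180, -0.2003).
Back-substitute: x_3 = -0.2003/2.4968 = -0.0802.
x_2 = (4.6180 − 3.5730·(-0.0802))/3.0787 = 1.5931.
x_1 = (0.4170 + 2.9192·1.5931 − 0.0000·(-0.0802))/4.7958 = 1.0567.

x = (1.0567, 1.5931, -0.0802)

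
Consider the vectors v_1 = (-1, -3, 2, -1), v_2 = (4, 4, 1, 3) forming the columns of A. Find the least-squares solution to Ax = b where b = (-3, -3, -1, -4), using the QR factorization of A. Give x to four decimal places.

q_1 = v_1/‖v_1‖ = (-1, -3, 2, -1)/3.8730 = (-0.2582, -0.7746, 0.5164, -0.2582).
r_{12} = q_1·v_2 = -4.3894.
u_2 = v_2 + 4.3894·q_1 = (2.8667, 0.6000, 3.2667, 1.8667).
‖u_2‖ = 4.7679, so q_2 = (0.6012, 0.1258, 0.6851, 0.3915).
Qᵀb = (3.6148, -4.4324).
Back-substitute: x_2 = -4.4324/4.7679 = -0.9296.
x_1 = (3.6148 + 4.3894·(-0.9296))/3.8730 = -0.1202.

x = (-0.1202, -0.9296)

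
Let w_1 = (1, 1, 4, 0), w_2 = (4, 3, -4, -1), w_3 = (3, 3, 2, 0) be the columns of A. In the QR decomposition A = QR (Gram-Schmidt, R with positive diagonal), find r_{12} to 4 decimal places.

r_{12} = -2.1213

w_1 = (1, 1, 4, 0); ‖w_1‖ = 4.2426, so q_1 = (0.2357, 0.2357, 0.9428, 0.0000).
r_{12} = q_1·w_2 = -2.1213.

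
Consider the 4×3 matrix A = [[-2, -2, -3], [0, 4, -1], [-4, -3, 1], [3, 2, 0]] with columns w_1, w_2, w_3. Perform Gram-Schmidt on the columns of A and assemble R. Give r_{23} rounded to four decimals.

r_{23} = -0.6233

w_1 = (-2, 0, -4, 3); ‖w_1‖ = 5.3852, so q_1 = (-0.3714, 0.0000, -0.7428, 0.5571).
q_1·w_2 = (-0.3714)·(-2) + 0.0000·4 + (-0.7428)·(-3) + 0.5571·2 = 4.0853.
u_2 = w_2 − 4.0853·q_1 = (-0.4828, 4.0000, 0.0345, -0.2759).
‖u_2‖ = 4.0386, so q_2 = (-0.1195, 0.9904, 0.0085, -0.0683).
r_{23} = q_2·w_3 = -0.6233.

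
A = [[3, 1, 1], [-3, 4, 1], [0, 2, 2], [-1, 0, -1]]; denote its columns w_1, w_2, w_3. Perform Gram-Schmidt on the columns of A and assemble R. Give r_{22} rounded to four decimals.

q_1 = w_1/‖w_1‖ = (3, -3, 0, -1)/4.3589 = (0.6882, -0.6882, 0.0000, -0.2294).
r_{12} = q_1·w_2 = -2.0647.
u_2 = w_2 + 2.0647·q_1 = (2.4211, 2.5789, 2.0000, -0.4737).
r_{22} = ‖u_2‖ = 4.0911.

r_{22} = 4.0911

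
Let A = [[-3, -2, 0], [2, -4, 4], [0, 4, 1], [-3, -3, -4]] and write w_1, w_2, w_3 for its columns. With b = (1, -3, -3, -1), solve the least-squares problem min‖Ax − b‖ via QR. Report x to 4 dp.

q_1 = w_1/‖w_1‖ = (-3, 2, 0, -3)/4.6904 = (-0.6396, 0.4264, 0.0000, -0.6396).
r_{12} = q_1·w_2 = 1.4924.
u_2 = w_2 − 1.4924·q_1 = (-1.0455, -4.6364, 4.0000, -2.0455).
‖u_2‖ = 6.5401, so q_2 = (-0.1599, -0.7089, 0.6116, -0.3128).
r_{13} = q_1·w_3 = 4.2640; r_{23} = q_2·w_3 = -0.9730.
u_3 = w_3 − 4.2640·q_1 + 0.9730·q_2 = (2.5717, 1.4920, 1.5951, -1.5770).
‖u_3‖ = 3.7244, so q_3 = (0.6905, 0.4006, 0.4283, -0.4234).
Qᵀb = (-1.2792, 0.4448, -1.3727).
Back-substitute: x_3 = -1.3727/3.7244 = -0.3686.
x_2 = (0.4448 + 0.9730·(-0.3686))/6.5401 = 0.0132.
x_1 = (-1.2792 − 1.4924·0.0132 − 4.2640·(-0.3686))/4.6904 = 0.0581.

x = (0.0581, 0.0132, -0.3686)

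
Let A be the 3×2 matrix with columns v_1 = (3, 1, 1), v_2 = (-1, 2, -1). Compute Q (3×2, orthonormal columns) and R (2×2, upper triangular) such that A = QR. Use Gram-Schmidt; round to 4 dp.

Q = [[0.9045, -0.1915], [0.3015, 0.9190], [0.3015, -0.3446]], R = [[3.3166, -0.6030], [0.0000, 2.3741]]

v_1 = (3, 1, 1); ‖v_1‖ = 3.3166, so e_1 = (0.9045, 0.3015, 0.3015).
e_1·v_2 = 0.9045·(-1) + 0.3015·2 + 0.3015·(-1) = -0.6030.
u_2 = v_2 + 0.6030·e_1 = (-0.4545, 2.1818, -0.8182).
‖u_2‖ = 2.3741, so e_2 = (-0.1915, 0.9190, -0.3446).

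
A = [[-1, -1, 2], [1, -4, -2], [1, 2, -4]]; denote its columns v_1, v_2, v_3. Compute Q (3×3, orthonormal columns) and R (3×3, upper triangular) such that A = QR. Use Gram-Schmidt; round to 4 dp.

Q = [[-0.5774, -0.2933, -0.7620], [0.5774, -0.8066, -0.1270], [0.5774, 0.5133, -0.6350]], R = [[1.7321, -0.5774, -4.6188], [0.0000, 4.5461, -1.0265], [0.0000, 0.0000, 1.2700]]

q_1 = v_1/‖v_1‖ = (-1, 1, 1)/1.7321 = (-0.5774, 0.5774, 0.5774).
r_{12} = q_1·v_2 = -0.5774.
u_2 = v_2 + 0.5774·q_1 = (-1.3333, -3.6667, 2.3333).
‖u_2‖ = 4.5461, so q_2 = (-0.2933, -0.8066, 0.5133).
r_{13} = q_1·v_3 = -4.6188; r_{23} = q_2·v_3 = -1.0265.
u_3 = v_3 + 4.6188·q_1 + 1.0265·q_2 = (-0.9677, -0.1613, -0.8065).
‖u_3‖ = 1.2700, so q_3 = (-0.7620, -0.1270, -0.6350).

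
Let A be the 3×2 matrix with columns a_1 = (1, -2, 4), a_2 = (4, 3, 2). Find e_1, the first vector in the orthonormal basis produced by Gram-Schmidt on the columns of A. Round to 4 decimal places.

a_1 = (1, -2, 4); ‖a_1‖ = 4.5826, so e_1 = (0.2182, -0.4364, 0.8729).

e_1 = (0.2182, -0.4364, 0.8729)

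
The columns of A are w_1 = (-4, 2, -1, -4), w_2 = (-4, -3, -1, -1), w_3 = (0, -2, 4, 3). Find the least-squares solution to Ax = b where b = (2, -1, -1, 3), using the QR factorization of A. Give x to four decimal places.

x = (-0.8061, 0.1772, -0.3085)

w_1 = (-4, 2, -1, -4); ‖w_1‖ = 6.0828, so q_1 = (-0.6576, 0.3288, -0.1644, -0.6576).
q_1·w_2 = (-0.6576)·(-4) + 0.3288·(-3) + (-0.1644)·(-1) + (-0.6576)·(-1) = 2.4660.
u_2 = w_2 − 2.4660·q_1 = (-2.3784, -3.8108, -0.5946, 0.6216).
‖u_2‖ = 4.5737, so q_2 = (-0.5200, -0.8332, -0.1300, 0.1359).
q_1·w_3 = (-0.6576)·0 + 0.3288·(-2) + (-0.1644)·4 + (-0.6576)·3 = -3.2880; q_2·w_3 = (-0.5200)·0 + (-0.8332)·(-2) + (-0.1300)·4 + 0.1359·3 = 1.5541.
u_3 = w_3 + 3.2880·q_1 − 1.5541·q_2 = (-1.3540, 0.3760, 3.6615, 0.6266).
‖u_3‖ = 3.9716, so q_3 = (-0.3409, 0.0947, 0.9219, 0.1578).
Qᵀb = (-3.4524, 0.3309, -1.2251).
Back-substitute: x_3 = -1.2251/3.9716 = -0.3085.
x_2 = (0.3309 − 1.5541·(-0.3085))/4.5737 = 0.1772.
x_1 = (-3.4524 − 2.4660·0.1772 + 3.2880·(-0.3085))/6.0828 = -0.8061.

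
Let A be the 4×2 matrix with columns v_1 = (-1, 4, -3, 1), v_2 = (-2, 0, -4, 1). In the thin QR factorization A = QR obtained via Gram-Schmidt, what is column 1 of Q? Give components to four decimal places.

e_1 = (-0.1925, 0.7698, -0.5774, 0.1925)

v_1 = (-1, 4, -3, 1); ‖v_1‖ = 5.1962, so e_1 = (-0.1925, 0.7698, -0.5774, 0.1925).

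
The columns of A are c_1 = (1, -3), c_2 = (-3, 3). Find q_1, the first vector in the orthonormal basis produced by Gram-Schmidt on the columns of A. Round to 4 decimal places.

c_1 = (1, -3); ‖c_1‖ = 3.1623, so q_1 = (0.3162, -0.9487).

q_1 = (0.3162, -0.9487)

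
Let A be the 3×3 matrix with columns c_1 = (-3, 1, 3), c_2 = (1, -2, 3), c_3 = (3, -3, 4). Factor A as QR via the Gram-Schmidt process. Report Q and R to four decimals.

Q = [[-0.6882, 0.4498, 0.5692], [0.2294, -0.6094, 0.7589], [0.6882, 0.6529, 0.3162]], R = [[4.3589, 0.9177, 0.0000], [0.0000, 3.6274, 5.7893], [0.0000, 0.0000, 0.6957]]

c_1 = (-3, 1, 3); ‖c_1‖ = 4.3589, so q_1 = (-0.6882, 0.2294, 0.6882).
q_1·c_2 = (-0.6882)·1 + 0.2294·(-2) + 0.6882·3 = 0.9177.
u_2 = c_2 − 0.9177·q_1 = (1.6316, -2.2105, 2.3684).
‖u_2‖ = 3.6274, so q_2 = (0.4498, -0.6094, 0.6529).
q_1·c_3 = (-0.6882)·3 + 0.2294·(-3) + 0.6882·4 = 0.0000; q_2·c_3 = 0.4498·3 + (-0.6094)·(-3) + 0.6529·4 = 5.7893.
u_3 = c_3 + 0.0000·q_1 − 5.7893·q_2 = (0.3960, 0.5280, 0.2200).
‖u_3‖ = 0.6957, so q_3 = (0.5692, 0.7589, 0.3162).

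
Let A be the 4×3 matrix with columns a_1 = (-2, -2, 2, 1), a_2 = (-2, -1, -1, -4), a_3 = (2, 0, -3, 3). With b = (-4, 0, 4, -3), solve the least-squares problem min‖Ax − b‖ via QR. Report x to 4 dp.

e_1 = a_1/‖a_1‖ = (-2, -2, 2, 1)/3.6056 = (-0.5547, -0.5547, 0.5547, 0.2774).
r_{12} = e_1·a_2 = 0.0000.
u_2 = a_2 + 0.0000·e_1 = (-2.0000, -1.0000, -1.0000, -4.0000).
‖u_2‖ = 4.6904, so e_2 = (-0.4264, -0.2132, -0.2132, -0.8528).
r_{13} = e_1·a_3 = -1.9415; r_{23} = e_2·a_3 = -2.7716.
u_3 = a_3 + 1.9415·e_1 + 2.7716·e_2 = (-0.2587, -1.6678, -2.5140, 1.1748).
‖u_3‖ = 3.2479, so e_3 = (-0.0797, -0.5135, -0.7740, 0.3617).
Qᵀb = (3.6056, 3.4112, -3.8626).
Back-substitute: x_3 = -3.8626/3.2479 = -1.1893.
x_2 = (3.4112 + 2.7716·(-1.1893))/4.6904 = 0.0245.
x_1 = (3.6056 + 0.0000·0.0245 + 1.9415·(-1.1893))/3.6056 = 0.3596.

x = (0.3596, 0.0245, -1.1893)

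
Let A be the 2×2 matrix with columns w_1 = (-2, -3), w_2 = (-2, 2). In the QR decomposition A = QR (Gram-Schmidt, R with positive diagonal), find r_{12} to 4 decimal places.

q_1 = w_1/‖w_1‖ = (-2, -3)/3.6056 = (-0.5547, -0.8321).
r_{12} = q_1·w_2 = -0.5547.

r_{12} = -0.5547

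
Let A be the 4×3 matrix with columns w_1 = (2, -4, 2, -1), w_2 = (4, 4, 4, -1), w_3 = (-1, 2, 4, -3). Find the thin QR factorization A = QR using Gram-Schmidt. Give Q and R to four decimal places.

Q = [[0.4000, 0.5602, -0.6661], [-0.8000, 0.5945, 0.0477], [0.4000, 0.5602, 0.4752], [-0.2000, -0.1372, -0.5729]], R = [[5.0000, 0.2000, 0.2000], [0.0000, 6.9971, 3.2813], [0.0000, 0.0000, 4.3810]]

w_1 = (2, -4, 2, -1); ‖w_1‖ = 5.0000, so q_1 = (0.4000, -0.8000, 0.4000, -0.2000).
q_1·w_2 = 0.4000·4 + (-0.8000)·4 + 0.4000·4 + (-0.2000)·(-1) = 0.2000.
u_2 = w_2 − 0.2000·q_1 = (3.9200, 4.1600, 3.9200, -0.9600).
‖u_2‖ = 6.9971, so q_2 = (0.5602, 0.5945, 0.5602, -0.1372).
q_1·w_3 = 0.4000·(-1) + (-0.8000)·2 + 0.4000·4 + (-0.2000)·(-3) = 0.2000; q_2·w_3 = 0.5602·(-1) + 0.5945·2 + 0.5602·4 + (-0.1372)·(-3) = 3.2813.
u_3 = w_3 − 0.2000·q_1 − 3.2813·q_2 = (-2.9183, 0.2092, 2.0817, -2.5098).
‖u_3‖ = 4.3810, so q_3 = (-0.6661, 0.0477, 0.4752, -0.5729).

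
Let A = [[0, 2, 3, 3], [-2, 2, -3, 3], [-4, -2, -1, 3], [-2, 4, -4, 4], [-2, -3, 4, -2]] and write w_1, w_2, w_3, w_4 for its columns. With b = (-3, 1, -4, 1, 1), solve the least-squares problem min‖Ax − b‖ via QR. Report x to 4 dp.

x = (-1.1730, 1.5149, -0.1484, -1.8772)

e_1 = w_1/‖w_1‖ = (0, -2, -4, -2, -2)/5.2915 = (0.0000, -0.3780, -0.7559, -0.3780, -0.3780).
r_{12} = e_1·w_2 = 0.3780.
u_2 = w_2 − 0.3780·e_1 = (2.0000, 2.1429, -1.7143, 4.1429, -2.8571).
‖u_2‖ = 6.0710, so e_2 = (0.3294, 0.3530, -0.2824, 0.6824, -0.4706).
r_{13} = e_1·w_3 = 1.8898; r_{23} = e_2·w_3 = -4.4003.
u_3 = w_3 − 1.8898·e_1 + 4.4003·e_2 = (4.4496, -0.7326, -0.8140, -0.2829, 2.6434).
‖u_3‖ = 5.2977, so e_3 = (0.8399, -0.1383, -0.1536, -0.0534, 0.4990).
r_{14} = e_1·w_4 = -4.1576; r_{24} = e_2·w_4 = 4.8709; r_{34} = e_3·w_4 = 0.4324.
u_4 = w_4 + 4.1576·e_1 − 4.8709·e_2 − 0.4324·e_3 = (1.0322, -0.2309, 1.2990, -0.8723, -1.4948).
‖u_4‖ = 2.4086, so e_4 = (0.4285, -0.0959, 0.5393, -0.3621, -0.6206).
Qᵀb = (1.8898, 0.7059, -1.5979, -4.5215).
Back-substitute: x_4 = -4.5215/2.4086 = -1.8772.
x_3 = (-1.5979 − 0.4324·(-1.8772))/5.2977 = -0.1484.
x_2 = (0.7059 + 4.4003·(-0.1484) − 4.8709·(-1.8772))/6.0710 = 1.5149.
x_1 = (1.8898 − 0.3780·1.5149 − 1.8898·(-0.1484) + 4.1576·(-1.8772))/5.2915 = -1.1730.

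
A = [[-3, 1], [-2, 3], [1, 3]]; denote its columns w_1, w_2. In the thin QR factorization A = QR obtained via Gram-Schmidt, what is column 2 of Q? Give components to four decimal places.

w_1 = (-3, -2, 1); ‖w_1‖ = 3.7417, so q_1 = (-0.8018, -0.5345, 0.2673).
q_1·w_2 = (-0.8018)·1 + (-0.5345)·3 + 0.2673·3 = -1.6036.
u_2 = w_2 + 1.6036·q_1 = (-0.2857, 2.1429, 3.4286).
‖u_2‖ = 4.0532, so q_2 = (-0.0705, 0.5287, 0.8459).

q_2 = (-0.0705, 0.5287, 0.8459)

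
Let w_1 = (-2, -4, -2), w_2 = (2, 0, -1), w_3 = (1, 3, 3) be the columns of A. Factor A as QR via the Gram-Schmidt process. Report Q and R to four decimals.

e_1 = w_1/‖w_1‖ = (-2, -4, -2)/4.8990 = (-0.4082, -0.8165, -0.4082).
r_{12} = e_1·w_2 = -0.4082.
u_2 = w_2 + 0.4082·e_1 = (1.8333, -0.3333, -1.1667).
‖u_2‖ = 2.1985, so e_2 = (0.8339, -0.1516, -0.5307).
r_{13} = e_1·w_3 = -4.0825; r_{23} = e_2·w_3 = -1.2130.
u_3 = w_3 + 4.0825·e_1 + 1.2130·e_2 = (0.3448, -0.5172, 0.6897).
‖u_3‖ = 0.9285, so e_3 = (0.3714, -0.5571, 0.7428).

Q = [[-0.4082, 0.8339, 0.3714], [-0.8165, -0.1516, -0.5571], [-0.4082, -0.5307, 0.7428]], R = [[4.8990, -0.4082, -4.0825], [0.0000, 2.1985, -1.2130], [0.0000, 0.0000, 0.9285]]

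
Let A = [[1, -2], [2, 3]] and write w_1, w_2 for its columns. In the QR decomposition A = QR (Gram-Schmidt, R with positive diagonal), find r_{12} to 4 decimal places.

r_{12} = 1.7889

e_1 = w_1/‖w_1‖ = (1, 2)/2.2361 = (0.4472, 0.8944).
r_{12} = e_1·w_2 = 1.7889.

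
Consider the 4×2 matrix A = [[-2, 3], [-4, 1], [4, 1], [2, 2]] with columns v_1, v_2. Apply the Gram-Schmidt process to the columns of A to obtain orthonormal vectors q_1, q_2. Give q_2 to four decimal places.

v_1 = (-2, -4, 4, 2); ‖v_1‖ = 6.3246, so q_1 = (-0.3162, -0.6325, 0.6325, 0.3162).
q_1·v_2 = (-0.3162)·3 + (-0.6325)·1 + 0.6325·1 + 0.3162·2 = -0.3162.
u_2 = v_2 + 0.3162·q_1 = (2.9000, 0.8000, 1.2000, 2.1000).
‖u_2‖ = 3.8601, so q_2 = (0.7513, 0.2073, 0.3109, 0.5440).

q_2 = (0.7513, 0.2073, 0.3109, 0.5440)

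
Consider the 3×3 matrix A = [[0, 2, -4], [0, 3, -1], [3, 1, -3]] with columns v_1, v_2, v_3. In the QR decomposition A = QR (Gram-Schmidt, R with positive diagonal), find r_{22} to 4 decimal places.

v_1 = (0, 0, 3); ‖v_1‖ = 3.0000, so q_1 = (0.0000, 0.0000, 1.0000).
q_1·v_2 = 0.0000·2 + 0.0000·3 + 1.0000·1 = 1.0000.
u_2 = v_2 − 1.0000·q_1 = (2.0000, 3.0000, 0.0000).
r_{22} = ‖u_2‖ = 3.6056.

r_{22} = 3.6056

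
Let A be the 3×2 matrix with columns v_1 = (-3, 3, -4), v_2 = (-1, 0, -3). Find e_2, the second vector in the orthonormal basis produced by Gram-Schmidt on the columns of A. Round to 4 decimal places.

v_1 = (-3, 3, -4); ‖v_1‖ = 5.8310, so e_1 = (-0.5145, 0.5145, -0.6860).
e_1·v_2 = (-0.5145)·(-1) + 0.5145·0 + (-0.6860)·(-3) = 2.5725.
u_2 = v_2 − 2.5725·e_1 = (0.3235, -1.3235, -1.2353).
‖u_2‖ = 1.8391, so e_2 = (0.1759, -0.7197, -0.6717).

e_2 = (0.1759, -0.7197, -0.6717)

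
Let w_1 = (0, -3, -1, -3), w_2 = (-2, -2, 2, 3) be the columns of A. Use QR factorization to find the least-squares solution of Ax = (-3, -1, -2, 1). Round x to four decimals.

w_1 = (0, -3, -1, -3); ‖w_1‖ = 4.3589, so q_1 = (0.0000, -0.6882, -0.2294, -0.6882).
q_1·w_2 = 0.0000·(-2) + (-0.6882)·(-2) + (-0.2294)·2 + (-0.6882)·3 = -1.1471.
u_2 = w_2 + 1.1471·q_1 = (-2.0000, -2.7895, 1.7368, 2.2105).
‖u_2‖ = 4.4367, so q_2 = (-0.4508, -0.6287, 0.3915, 0.4982).
Qᵀb = (0.4588, 1.6964).
Back-substitute: x_2 = 1.6964/4.4367 = 0.3824.
x_1 = (0.4588 + 1.1471·0.3824)/4.3589 = 0.2059.

x = (0.2059, 0.3824)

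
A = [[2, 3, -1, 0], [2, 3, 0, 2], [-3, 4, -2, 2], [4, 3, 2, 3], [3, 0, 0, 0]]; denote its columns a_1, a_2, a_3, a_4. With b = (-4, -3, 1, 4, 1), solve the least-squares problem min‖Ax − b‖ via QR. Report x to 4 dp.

a_1 = (2, 2, -3, 4, 3); ‖a_1‖ = 6.4807, so q_1 = (0.3086, 0.3086, -0.4629, 0.6172, 0.4629).
q_1·a_2 = 0.3086·3 + 0.3086·3 + (-0.4629)·4 + 0.6172·3 + 0.4629·0 = 1.8516.
u_2 = a_2 − 1.8516·q_1 = (2.4286, 2.4286, 4.8571, 1.8571, -0.8571).
‖u_2‖ = 6.2906, so q_2 = (0.3861, 0.3861, 0.7721, 0.2952, -0.1363).
q_1·a_3 = 0.3086·(-1) + 0.3086·0 + (-0.4629)·(-2) + 0.6172·2 + 0.4629·0 = 1.8516; q_2·a_3 = 0.3861·(-1) + 0.3861·0 + 0.7721·(-2) + 0.2952·2 + (-0.1363)·0 = -1.3399.
u_3 = a_3 − 1.8516·q_1 + 1.3399·q_2 = (-1.0542, -0.0542, -0.1083, 1.2527, -1.0397).
‖u_3‖ = 1.9432, so q_3 = (-0.5425, -0.0279, -0.0557, 0.6446, -0.5350).
q_1·a_4 = 0.3086·0 + 0.3086·2 + (-0.4629)·2 + 0.6172·3 + 0.4629·0 = 1.5430; q_2·a_4 = 0.3861·0 + 0.3861·2 + 0.7721·2 + 0.2952·3 + (-0.1363)·0 = 3.2021; q_3·a_4 = (-0.5425)·0 + (-0.0279)·2 + (-0.0557)·2 + 0.6446·3 + (-0.5350)·0 = 1.7667.
u_4 = a_4 − 1.5430·q_1 − 3.2021·q_2 − 1.7667·q_3 = (-0.7540, 0.3368, 0.3403, -0.0366, 0.6673).
‖u_4‖ = 1.1155, so q_4 = (-0.6759, 0.3020, 0.3051, -0.0329, 0.5982).
Qᵀb = (0.3086, -0.8857, 4.2413, 2.5696).
Back-substitute: x_4 = 2.5696/1.1155 = 2.3035.
x_3 = (4.2413 − 1.7667·2.3035)/1.9432 = 0.0883.
x_2 = (-0.8857 + 1.3399·0.0883 − 3.2021·2.3035)/6.2906 = -1.2945.
x_1 = (0.3086 − 1.8516·(-1.2945) − 1.8516·0.0883 − 1.5430·2.3035)/6.4807 = -0.1562.

x = (-0.1562, -1.2945, 0.0883, 2.3035)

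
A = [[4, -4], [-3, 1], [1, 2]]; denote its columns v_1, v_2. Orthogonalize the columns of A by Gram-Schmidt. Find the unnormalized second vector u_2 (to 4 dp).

u_2 = (-1.3846, -0.9615, 2.6538)

v_1 = (4, -3, 1); ‖v_1‖ = 5.0990, so q_1 = (0.7845, -0.5883, 0.1961).
q_1·v_2 = 0.7845·(-4) + (-0.5883)·1 + 0.1961·2 = -3.3340.
u_2 = v_2 + 3.3340·q_1 = (-1.3846, -0.9615, 2.6538).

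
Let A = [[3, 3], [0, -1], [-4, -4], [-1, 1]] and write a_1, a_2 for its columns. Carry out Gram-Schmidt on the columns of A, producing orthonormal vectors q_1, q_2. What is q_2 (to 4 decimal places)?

q_2 = (0.1048, -0.4543, -0.1398, 0.8736)

a_1 = (3, 0, -4, -1); ‖a_1‖ = 5.0990, so q_1 = (0.5883, 0.0000, -0.7845, -0.1961).
q_1·a_2 = 0.5883·3 + 0.0000·(-1) + (-0.7845)·(-4) + (-0.1961)·1 = 4.7068.
u_2 = a_2 − 4.7068·q_1 = (0.2308, -1.0000, -0.3077, 1.9231).
‖u_2‖ = 2.2014, so q_2 = (0.1048, -0.4543, -0.1398, 0.8736).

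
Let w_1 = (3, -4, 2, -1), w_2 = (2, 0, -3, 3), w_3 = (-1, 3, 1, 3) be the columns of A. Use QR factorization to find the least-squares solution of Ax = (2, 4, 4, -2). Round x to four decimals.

x = (0.3807, -0.7394, 0.8524)

w_1 = (3, -4, 2, -1); ‖w_1‖ = 5.4772, so e_1 = (0.5477, -0.7303, 0.3651, -0.1826).
e_1·w_2 = 0.5477·2 + (-0.7303)·0 + 0.3651·(-3) + (-0.1826)·3 = -0.5477.
u_2 = w_2 + 0.5477·e_1 = (2.3000, -0.4000, -2.8000, 2.9000).
‖u_2‖ = 4.6583, so e_2 = (0.4937, -0.0859, -0.6011, 0.6225).
e_1·w_3 = 0.5477·(-1) + (-0.7303)·3 + 0.3651·1 + (-0.1826)·3 = -2.9212; e_2·w_3 = 0.4937·(-1) + (-0.0859)·3 + (-0.6011)·1 + 0.6225·3 = 0.5152.
u_3 = w_3 + 2.9212·e_1 − 0.5152·e_2 = (0.3456, 0.9109, 2.3763, 2.1459).
‖u_3‖ = 3.3468, so e_3 = (0.1033, 0.2722, 0.7100, 0.6412).
Qᵀb = (0.0000, -3.0054, 2.8530).
Back-substitute: x_3 = 2.8530/3.3468 = 0.8524.
x_2 = (-3.0054 − 0.5152·0.8524)/4.6583 = -0.7394.
x_1 = (0.0000 + 0.5477·(-0.7394) + 2.9212·0.8524)/5.4772 = 0.3807.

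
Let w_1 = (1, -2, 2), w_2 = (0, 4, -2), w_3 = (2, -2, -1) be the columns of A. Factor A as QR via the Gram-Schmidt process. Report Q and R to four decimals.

Q = [[0.3333, 0.6667, 0.6667], [-0.6667, 0.6667, -0.3333], [0.6667, 0.3333, -0.6667]], R = [[3.0000, -4.0000, 1.3333], [0.0000, 2.0000, -0.3333], [0.0000, 0.0000, 2.6667]]

w_1 = (1, -2, 2); ‖w_1‖ = 3.0000, so q_1 = (0.3333, -0.6667, 0.6667).
q_1·w_2 = 0.3333·0 + (-0.6667)·4 + 0.6667·(-2) = -4.0000.
u_2 = w_2 + 4.0000·q_1 = (1.3333, 1.3333, 0.6667).
‖u_2‖ = 2.0000, so q_2 = (0.6667, 0.6667, 0.3333).
q_1·w_3 = 0.3333·2 + (-0.6667)·(-2) + 0.6667·(-1) = 1.3333; q_2·w_3 = 0.6667·2 + 0.6667·(-2) + 0.3333·(-1) = -0.3333.
u_3 = w_3 − 1.3333·q_1 + 0.3333·q_2 = (1.7778, -0.8889, -1.7778).
‖u_3‖ = 2.6667, so q_3 = (0.6667, -0.3333, -0.6667).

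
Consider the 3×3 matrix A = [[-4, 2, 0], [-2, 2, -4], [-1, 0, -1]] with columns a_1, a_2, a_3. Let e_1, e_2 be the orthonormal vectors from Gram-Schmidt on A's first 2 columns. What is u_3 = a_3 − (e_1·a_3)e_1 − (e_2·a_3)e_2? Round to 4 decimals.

a_1 = (-4, -2, -1); ‖a_1‖ = 4.5826, so e_1 = (-0.8729, -0.4364, -0.2182).
e_1·a_2 = (-0.8729)·2 + (-0.4364)·2 + (-0.2182)·0 = -2.6186.
u_2 = a_2 + 2.6186·e_1 = (-0.2857, 0.8571, -0.5714).
‖u_2‖ = 1.0690, so e_2 = (-0.2673, 0.8018, -0.5345).
e_1·a_3 = (-0.8729)·0 + (-0.4364)·(-4) + (-0.2182)·(-1) = 1.9640; e_2·a_3 = (-0.2673)·0 + 0.8018·(-4) + (-0.5345)·(-1) = -2.6726.
u_3 = a_3 − 1.9640·e_1 + 2.6726·e_2 = (1.0000, -1.0000, -2.0000).

u_3 = (1.0000, -1.0000, -2.0000)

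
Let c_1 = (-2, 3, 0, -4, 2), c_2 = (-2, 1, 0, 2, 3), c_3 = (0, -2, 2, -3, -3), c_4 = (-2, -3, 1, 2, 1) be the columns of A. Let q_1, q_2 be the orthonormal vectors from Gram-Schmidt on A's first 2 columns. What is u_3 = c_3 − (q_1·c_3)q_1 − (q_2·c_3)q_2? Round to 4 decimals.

c_1 = (-2, 3, 0, -4, 2); ‖c_1‖ = 5.7446, so q_1 = (-0.3482, 0.5222, 0.0000, -0.6963, 0.3482).
q_1·c_2 = (-0.3482)·(-2) + 0.5222·1 + 0.0000·0 + (-0.6963)·2 + 0.3482·3 = 0.8704.
u_2 = c_2 − 0.8704·q_1 = (-1.6970, 0.5455, 0.0000, 2.6061, 2.6970).
‖u_2‖ = 4.1524, so q_2 = (-0.4087, 0.1314, 0.0000, 0.6276, 0.6495).
q_1·c_3 = (-0.3482)·0 + 0.5222·(-2) + 0.0000·2 + (-0.6963)·(-3) + 0.3482·(-3) = 0.0000; q_2·c_3 = (-0.4087)·0 + 0.1314·(-2) + 0.0000·2 + 0.6276·(-3) + 0.6495·(-3) = -4.0940.
u_3 = c_3 − 0.0000·q_1 + 4.0940·q_2 = (-1.6731, -1.4622, 2.0000, -0.4306, -0.3409).

u_3 = (-1.6731, -1.4622, 2.0000, -0.4306, -0.3409)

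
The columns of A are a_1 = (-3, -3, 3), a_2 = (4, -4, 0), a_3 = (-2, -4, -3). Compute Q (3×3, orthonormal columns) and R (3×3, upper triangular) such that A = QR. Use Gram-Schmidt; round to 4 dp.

Q = [[-0.5774, 0.7071, -0.4082], [-0.5774, -0.7071, -0.4082], [0.5774, 0.0000, -0.8165]], R = [[5.1962, 0.0000, 1.7321], [0.0000, 5.6569, 1.4142], [0.0000, 0.0000, 4.8990]]

a_1 = (-3, -3, 3); ‖a_1‖ = 5.1962, so q_1 = (-0.5774, -0.5774, 0.5774).
q_1·a_2 = (-0.5774)·4 + (-0.5774)·(-4) + 0.5774·0 = 0.0000.
u_2 = a_2 + 0.0000·q_1 = (4.0000, -4.0000, 0.0000).
‖u_2‖ = 5.6569, so q_2 = (0.7071, -0.7071, 0.0000).
q_1·a_3 = (-0.5774)·(-2) + (-0.5774)·(-4) + 0.5774·(-3) = 1.7321; q_2·a_3 = 0.7071·(-2) + (-0.7071)·(-4) + 0.0000·(-3) = 1.4142.
u_3 = a_3 − 1.7321·q_1 − 1.4142·q_2 = (-2.0000, -2.0000, -4.0000).
‖u_3‖ = 4.8990, so q_3 = (-0.4082, -0.4082, -0.8165).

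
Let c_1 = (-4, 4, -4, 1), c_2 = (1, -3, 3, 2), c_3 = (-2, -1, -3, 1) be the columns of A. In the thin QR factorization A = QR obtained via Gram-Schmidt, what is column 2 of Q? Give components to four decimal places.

c_1 = (-4, 4, -4, 1); ‖c_1‖ = 7.0000, so e_1 = (-0.5714, 0.5714, -0.5714, 0.1429).
e_1·c_2 = (-0.5714)·1 + 0.5714·(-3) + (-0.5714)·3 + 0.1429·2 = -3.7143.
u_2 = c_2 + 3.7143·e_1 = (-1.1224, -0.8776, 0.8776, 2.5306).
‖u_2‖ = 3.0338, so e_2 = (-0.3700, -0.2893, 0.2893, 0.8341).

e_2 = (-0.3700, -0.2893, 0.2893, 0.8341)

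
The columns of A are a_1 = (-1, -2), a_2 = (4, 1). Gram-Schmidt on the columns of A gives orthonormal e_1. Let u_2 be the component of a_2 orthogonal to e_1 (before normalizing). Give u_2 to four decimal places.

a_1 = (-1, -2); ‖a_1‖ = 2.2361, so e_1 = (-0.4472, -0.8944).
e_1·a_2 = (-0.4472)·4 + (-0.8944)·1 = -2.6833.
u_2 = a_2 + 2.6833·e_1 = (2.8000, -1.4000).

u_2 = (2.8000, -1.4000)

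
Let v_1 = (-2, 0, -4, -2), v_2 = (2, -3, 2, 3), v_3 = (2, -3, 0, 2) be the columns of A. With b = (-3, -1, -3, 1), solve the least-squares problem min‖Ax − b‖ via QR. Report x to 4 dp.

x = (2.0738, 2.9180, -2.3443)

v_1 = (-2, 0, -4, -2); ‖v_1‖ = 4.8990, so e_1 = (-0.4082, 0.0000, -0.8165, -0.4082).
e_1·v_2 = (-0.4082)·2 + 0.0000·(-3) + (-0.8165)·2 + (-0.4082)·3 = -3.6742.
u_2 = v_2 + 3.6742·e_1 = (0.5000, -3.0000, -1.0000, 1.5000).
‖u_2‖ = 3.5355, so e_2 = (0.1414, -0.8485, -0.2828, 0.4243).
e_1·v_3 = (-0.4082)·2 + 0.0000·(-3) + (-0.8165)·0 + (-0.4082)·2 = -1.6330; e_2·v_3 = 0.1414·2 + (-0.8485)·(-3) + (-0.2828)·0 + 0.4243·2 = 3.6770.
u_3 = v_3 + 1.6330·e_1 − 3.6770·e_2 = (0.8133, 0.1200, -0.2933, -0.2267).
‖u_3‖ = 0.9018, so e_3 = (0.9018, 0.1331, -0.3253, -0.2513).
Qᵀb = (3.2660, 1.6971, -2.1142).
Back-substitute: x_3 = -2.1142/0.9018 = -2.3443.
x_2 = (1.6971 − 3.6770·(-2.3443))/3.5355 = 2.9180.
x_1 = (3.2660 + 3.6742·2.9180 + 1.6330·(-2.3443))/4.8990 = 2.0738.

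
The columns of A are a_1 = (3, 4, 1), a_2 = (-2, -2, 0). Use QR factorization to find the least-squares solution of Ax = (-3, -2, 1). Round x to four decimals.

x = (1.0000, 3.0000)

e_1 = a_1/‖a_1‖ = (3, 4, 1)/5.0990 = (0.5883, 0.7845, 0.1961).
r_{12} = e_1·a_2 = -2.7456.
u_2 = a_2 + 2.7456·e_1 = (-0.3846, 0.1538, 0.5385).
‖u_2‖ = 0.6794, so e_2 = (-0.5661, 0.2265, 0.7926).
Qᵀb = (-3.1379, 2.0381).
Back-substitute: x_2 = 2.0381/0.6794 = 3.0000.
x_1 = (-3.1379 + 2.7456·3.0000)/5.0990 = 1.0000.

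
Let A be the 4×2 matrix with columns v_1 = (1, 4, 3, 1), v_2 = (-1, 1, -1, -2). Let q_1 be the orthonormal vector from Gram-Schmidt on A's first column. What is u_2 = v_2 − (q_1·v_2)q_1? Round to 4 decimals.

v_1 = (1, 4, 3, 1); ‖v_1‖ = 5.1962, so q_1 = (0.1925, 0.7698, 0.5774, 0.1925).
q_1·v_2 = 0.1925·(-1) + 0.7698·1 + 0.5774·(-1) + 0.1925·(-2) = -0.3849.
u_2 = v_2 + 0.3849·q_1 = (-0.9259, 1.2963, -0.7778, -1.9259).

u_2 = (-0.9259, 1.2963, -0.7778, -1.9259)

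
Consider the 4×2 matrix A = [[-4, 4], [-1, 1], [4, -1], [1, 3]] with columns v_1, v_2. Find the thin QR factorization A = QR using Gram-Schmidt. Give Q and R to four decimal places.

v_1 = (-4, -1, 4, 1); ‖v_1‖ = 5.8310, so q_1 = (-0.6860, -0.1715, 0.6860, 0.1715).
q_1·v_2 = (-0.6860)·4 + (-0.1715)·1 + 0.6860·(-1) + 0.1715·3 = -3.0870.
u_2 = v_2 + 3.0870·q_1 = (1.8824, 0.4706, 1.1176, 3.5294).
‖u_2‖ = 4.1798, so q_2 = (0.4503, 0.1126, 0.2674, 0.8444).

Q = [[-0.6860, 0.4503], [-0.1715, 0.1126], [0.6860, 0.2674], [0.1715, 0.8444]], R = [[5.8310, -3.0870], [0.0000, 4.1798]]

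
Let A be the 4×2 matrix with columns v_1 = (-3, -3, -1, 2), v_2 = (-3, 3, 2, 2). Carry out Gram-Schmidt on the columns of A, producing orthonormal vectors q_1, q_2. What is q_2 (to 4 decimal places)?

v_1 = (-3, -3, -1, 2); ‖v_1‖ = 4.7958, so q_1 = (-0.6255, -0.6255, -0.2085, 0.4170).
q_1·v_2 = (-0.6255)·(-3) + (-0.6255)·3 + (-0.2085)·2 + 0.4170·2 = 0.4170.
u_2 = v_2 − 0.4170·q_1 = (-2.7391, 3.2609, 2.0870, 1.8261).
‖u_2‖ = 5.0819, so q_2 = (-0.5390, 0.6417, 0.4107, 0.3593).

q_2 = (-0.5390, 0.6417, 0.4107, 0.3593)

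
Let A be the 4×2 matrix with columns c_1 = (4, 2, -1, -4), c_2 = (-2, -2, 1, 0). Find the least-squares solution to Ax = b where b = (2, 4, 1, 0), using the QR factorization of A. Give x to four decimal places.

c_1 = (4, 2, -1, -4); ‖c_1‖ = 6.0828, so q_1 = (0.6576, 0.3288, -0.1644, -0.6576).
q_1·c_2 = 0.6576·(-2) + 0.3288·(-2) + (-0.1644)·1 + (-0.6576)·0 = -2.1372.
u_2 = c_2 + 2.1372·q_1 = (-0.5946, -1.2973, 0.6486, -1.4054).
‖u_2‖ = 2.1053, so q_2 = (-0.2824, -0.6162, 0.3081, -0.6675).
Qᵀb = (2.4660, -2.7215).
Back-substitute: x_2 = -2.7215/2.1053 = -1.2927.
x_1 = (2.4660 + 2.1372·(-1.2927))/6.0828 = -0.0488.

x = (-0.0488, -1.2927)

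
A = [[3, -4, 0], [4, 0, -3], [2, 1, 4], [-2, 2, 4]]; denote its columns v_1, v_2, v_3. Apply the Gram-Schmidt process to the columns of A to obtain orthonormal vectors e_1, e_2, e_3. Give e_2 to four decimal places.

e_2 = (-0.7028, 0.4373, 0.4763, 0.2967)

v_1 = (3, 4, 2, -2); ‖v_1‖ = 5.7446, so e_1 = (0.5222, 0.6963, 0.3482, -0.3482).
e_1·v_2 = 0.5222·(-4) + 0.6963·0 + 0.3482·1 + (-0.3482)·2 = -2.4371.
u_2 = v_2 + 2.4371·e_1 = (-2.7273, 1.6970, 1.8485, 1.1515).
‖u_2‖ = 3.8808, so e_2 = (-0.7028, 0.4373, 0.4763, 0.2967).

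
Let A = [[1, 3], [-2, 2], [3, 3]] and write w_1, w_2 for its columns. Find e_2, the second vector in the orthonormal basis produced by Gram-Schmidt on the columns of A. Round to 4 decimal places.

e_2 = (0.5817, 0.7528, 0.3080)

w_1 = (1, -2, 3); ‖w_1‖ = 3.7417, so e_1 = (0.2673, -0.5345, 0.8018).
e_1·w_2 = 0.2673·3 + (-0.5345)·2 + 0.8018·3 = 2.1381.
u_2 = w_2 − 2.1381·e_1 = (2.4286, 3.1429, 1.2857).
‖u_2‖ = 4.1748, so e_2 = (0.5817, 0.7528, 0.3080).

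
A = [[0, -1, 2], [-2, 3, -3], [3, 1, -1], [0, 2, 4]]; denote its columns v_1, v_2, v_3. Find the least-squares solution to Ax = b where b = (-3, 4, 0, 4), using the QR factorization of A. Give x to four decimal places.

e_1 = v_1/‖v_1‖ = (0, -2, 3, 0)/3.6056 = (0.0000, -0.5547, 0.8321, 0.0000).
r_{12} = e_1·v_2 = -0.8321.
u_2 = v_2 + 0.8321·e_1 = (-1.0000, 2.5385, 1.6923, 2.0000).
‖u_2‖ = 3.7826, so e_2 = (-0.2644, 0.6711, 0.4474, 0.5287).
r_{13} = e_1·v_3 = 0.8321; r_{23} = e_2·v_3 = -0.8745.
u_3 = v_3 − 0.8321·e_1 + 0.8745·e_2 = (1.7688, -1.9516, -1.3011, 4.4624).
‖u_3‖ = 5.3426, so e_3 = (0.3311, -0.3653, -0.2435, 0.8352).
Qᵀb = (-2.2188, 5.5925, 0.8866).
Back-substitute: x_3 = 0.8866/5.3426 = 0.1659.
x_2 = (5.5925 + 0.8745·0.1659)/3.7826 = 1.5169.
x_1 = (-2.2188 + 0.8321·1.5169 − 0.8321·0.1659)/3.6056 = -0.3036.

x = (-0.3036, 1.5169, 0.1659)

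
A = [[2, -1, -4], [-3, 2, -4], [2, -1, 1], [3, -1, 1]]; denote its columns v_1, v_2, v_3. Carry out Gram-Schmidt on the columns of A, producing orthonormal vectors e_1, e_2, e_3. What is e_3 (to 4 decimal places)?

e_1 = v_1/‖v_1‖ = (2, -3, 2, 3)/5.0990 = (0.3922, -0.5883, 0.3922, 0.5883).
r_{12} = e_1·v_2 = -2.5495.
u_2 = v_2 + 2.5495·e_1 = (0.0000, 0.5000, 0.0000, 0.5000).
‖u_2‖ = 0.7071, so e_2 = (0.0000, 0.7071, 0.0000, 0.7071).
r_{13} = e_1·v_3 = 1.7650; r_{23} = e_2·v_3 = -2.1213.
u_3 = v_3 − 1.7650·e_1 + 2.1213·e_2 = (-4.6923, -1.4615, 0.3077, 1.4615).
‖u_3‖ = 5.1366, so e_3 = (-0.9135, -0.2845, 0.0599, 0.2845).

e_3 = (-0.9135, -0.2845, 0.0599, 0.2845)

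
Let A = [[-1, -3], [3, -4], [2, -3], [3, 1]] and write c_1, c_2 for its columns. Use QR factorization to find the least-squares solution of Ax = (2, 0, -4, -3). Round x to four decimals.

x = (-0.9516, -0.2405)

c_1 = (-1, 3, 2, 3); ‖c_1‖ = 4.7958, so q_1 = (-0.2085, 0.6255, 0.4170, 0.6255).
q_1·c_2 = (-0.2085)·(-3) + 0.6255·(-4) + 0.4170·(-3) + 0.6255·1 = -2.5022.
u_2 = c_2 + 2.5022·q_1 = (-3.5217, -2.4348, -1.9565, 2.5652).
‖u_2‖ = 5.3609, so q_2 = (-0.6569, -0.4542, -0.3650, 0.4785).
Qᵀb = (-3.9618, -1.2895).
Back-substitute: x_2 = -1.2895/5.3609 = -0.2405.
x_1 = (-3.9618 + 2.5022·(-0.2405))/4.7958 = -0.9516.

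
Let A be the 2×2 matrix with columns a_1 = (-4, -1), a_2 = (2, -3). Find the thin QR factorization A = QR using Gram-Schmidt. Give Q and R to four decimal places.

Q = [[-0.9701, 0.2425], [-0.2425, -0.9701]], R = [[4.1231, -1.2127], [0.0000, 3.3955]]

q_1 = a_1/‖a_1‖ = (-4, -1)/4.1231 = (-0.9701, -0.2425).
r_{12} = q_1·a_2 = -1.2127.
u_2 = a_2 + 1.2127·q_1 = (0.8235, -3.2941).
‖u_2‖ = 3.3955, so q_2 = (0.2425, -0.9701).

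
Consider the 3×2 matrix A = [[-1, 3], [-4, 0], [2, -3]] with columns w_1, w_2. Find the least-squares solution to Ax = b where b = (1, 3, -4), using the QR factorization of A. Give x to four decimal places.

x = (-0.8182, 0.4242)

w_1 = (-1, -4, 2); ‖w_1‖ = 4.5826, so e_1 = (-0.2182, -0.8729, 0.4364).
e_1·w_2 = (-0.2182)·3 + (-0.8729)·0 + 0.4364·(-3) = -1.9640.
u_2 = w_2 + 1.9640·e_1 = (2.5714, -1.7143, -2.1429).
‖u_2‖ = 3.7607, so e_2 = (0.6838, -0.4558, -0.5698).
Qᵀb = (-4.5826, 1.5954).
Back-substitute: x_2 = 1.5954/3.7607 = 0.4242.
x_1 = (-4.5826 + 1.9640·0.4242)/4.5826 = -0.8182.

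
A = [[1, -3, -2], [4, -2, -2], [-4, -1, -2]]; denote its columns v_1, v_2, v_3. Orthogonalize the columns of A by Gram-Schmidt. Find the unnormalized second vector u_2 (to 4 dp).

u_2 = (-2.7879, -1.1515, -1.8485)

v_1 = (1, 4, -4); ‖v_1‖ = 5.7446, so e_1 = (0.1741, 0.6963, -0.6963).
e_1·v_2 = 0.1741·(-3) + 0.6963·(-2) + (-0.6963)·(-1) = -1.2185.
u_2 = v_2 + 1.2185·e_1 = (-2.7879, -1.1515, -1.8485).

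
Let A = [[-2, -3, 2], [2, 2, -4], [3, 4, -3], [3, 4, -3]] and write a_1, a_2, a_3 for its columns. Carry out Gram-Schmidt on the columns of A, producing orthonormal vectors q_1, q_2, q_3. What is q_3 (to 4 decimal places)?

q_1 = a_1/‖a_1‖ = (-2, 2, 3, 3)/5.0990 = (-0.3922, 0.3922, 0.5883, 0.5883).
r_{12} = q_1·a_2 = 6.6679.
u_2 = a_2 − 6.6679·q_1 = (-0.3846, -0.6154, 0.0769, 0.0769).
‖u_2‖ = 0.7338, so q_2 = (-0.5241, -0.8386, 0.1048, 0.1048).
r_{13} = q_1·a_3 = -5.8835; r_{23} = q_2·a_3 = 1.6773.
u_3 = a_3 + 5.8835·q_1 − 1.6773·q_2 = (0.5714, -0.2857, 0.2857, 0.2857).
‖u_3‖ = 0.7559, so q_3 = (0.7559, -0.3780, 0.3780, 0.3780).

q_3 = (0.7559, -0.3780, 0.3780, 0.3780)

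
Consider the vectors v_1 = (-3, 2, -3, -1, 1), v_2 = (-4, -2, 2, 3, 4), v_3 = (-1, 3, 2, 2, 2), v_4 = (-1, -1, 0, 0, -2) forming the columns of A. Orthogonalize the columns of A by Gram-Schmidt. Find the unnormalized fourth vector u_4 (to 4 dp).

e_1 = v_1/‖v_1‖ = (-3, 2, -3, -1, 1)/4.8990 = (-0.6124, 0.4082, -0.6124, -0.2041, 0.2041).
r_{12} = e_1·v_2 = 0.6124.
u_2 = v_2 − 0.6124·e_1 = (-3.6250, -2.2500, 2.3750, 3.1250, 3.8750).
‖u_2‖ = 6.9732, so e_2 = (-0.5199, -0.3227, 0.3406, 0.4481, 0.5557).
r_{13} = e_1·v_3 = 0.6124; r_{23} = e_2·v_3 = 2.2407.
u_3 = v_3 − 0.6124·e_1 − 2.2407·e_2 = (0.5398, 3.4730, 1.6118, 1.1208, 0.6298).
‖u_3‖ = 4.0748, so e_3 = (0.1325, 0.8523, 0.3956, 0.2751, 0.1546).
r_{14} = e_1·v_4 = -0.2041; r_{24} = e_2·v_4 = -0.2689; r_{34} = e_3·v_4 = -1.2939.
u_4 = v_4 + 0.2041·e_1 + 0.2689·e_2 + 1.2939·e_3 = (-1.0934, 0.0994, 0.4784, 0.4347, -1.6089).

u_4 = (-1.0934, 0.0994, 0.4784, 0.4347, -1.6089)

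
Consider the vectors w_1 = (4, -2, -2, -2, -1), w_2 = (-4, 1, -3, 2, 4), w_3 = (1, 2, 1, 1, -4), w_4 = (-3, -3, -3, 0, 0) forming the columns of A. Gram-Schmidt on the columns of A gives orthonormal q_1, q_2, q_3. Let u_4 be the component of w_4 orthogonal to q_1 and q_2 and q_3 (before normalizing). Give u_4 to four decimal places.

w_1 = (4, -2, -2, -2, -1); ‖w_1‖ = 5.3852, so q_1 = (0.7428, -0.3714, -0.3714, -0.3714, -0.1857).
q_1·w_2 = 0.7428·(-4) + (-0.3714)·1 + (-0.3714)·(-3) + (-0.3714)·2 + (-0.1857)·4 = -3.7139.
u_2 = w_2 + 3.7139·q_1 = (-1.2414, -0.3793, -4.3793, 0.6207, 3.3103).
‖u_2‖ = 5.6751, so q_2 = (-0.2187, -0.0668, -0.7717, 0.1094, 0.5833).
q_1·w_3 = 0.7428·1 + (-0.3714)·2 + (-0.3714)·1 + (-0.3714)·1 + (-0.1857)·(-4) = 0.0000; q_2·w_3 = (-0.2187)·1 + (-0.0668)·2 + (-0.7717)·1 + 0.1094·1 + 0.5833·(-4) = -3.3480.
u_3 = w_3 + 0.0000·q_1 + 3.3480·q_2 = (0.2677, 1.7762, -1.5835, 1.3662, -2.0471).
‖u_3‖ = 3.4338, so q_3 = (0.0779, 0.5173, -0.4611, 0.3979, -0.5962).
q_1·w_4 = 0.7428·(-3) + (-0.3714)·(-3) + (-0.3714)·(-3) + (-0.3714)·0 + (-0.1857)·0 = 0.0000; q_2·w_4 = (-0.2187)·(-3) + (-0.0668)·(-3) + (-0.7717)·(-3) + 0.1094·0 + 0.5833·0 = 3.1717; q_3·w_4 = 0.0779·(-3) + 0.5173·(-3) + (-0.4611)·(-3) + 0.3979·0 + (-0.5962)·0 = -0.4022.
u_4 = w_4 + 0.0000·q_1 − 3.1717·q_2 + 0.4022·q_3 = (-2.2749, -2.5800, -0.7379, -0.1869, -2.0899).

u_4 = (-2.2749, -2.5800, -0.7379, -0.1869, -2.0899)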